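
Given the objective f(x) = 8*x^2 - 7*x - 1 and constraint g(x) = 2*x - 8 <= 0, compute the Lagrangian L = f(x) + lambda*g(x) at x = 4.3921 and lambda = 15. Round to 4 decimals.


Step 1: Evaluate f(x).
f(4.3921) = 8*4.3921^2 - 7*4.3921 - 1 = 122.5796
Step 2: Evaluate g(x).
g(4.3921) = 2*4.3921 - 8 = 0.7842
Step 3: Compute Lagrangian.
L = 122.5796 + 15*0.7842 = 134.3426


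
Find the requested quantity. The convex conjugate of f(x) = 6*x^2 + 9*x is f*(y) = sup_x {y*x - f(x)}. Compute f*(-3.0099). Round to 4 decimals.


f*(y) = sup_x {y*x - a*x^2 - b*x} = sup_x {(y-b)*x - a*x^2}
FOC: (y - b) - 2a*x = 0 => x* = (y - b)/(2a)
x* = (-3.0099 - 9)/(2*6) = -1.0008
f*(-3.0099) = (y-b)^2/(4a) = (-3.0099 - 9)^2/(4*6)
= 144.2377/24 = 6.0099


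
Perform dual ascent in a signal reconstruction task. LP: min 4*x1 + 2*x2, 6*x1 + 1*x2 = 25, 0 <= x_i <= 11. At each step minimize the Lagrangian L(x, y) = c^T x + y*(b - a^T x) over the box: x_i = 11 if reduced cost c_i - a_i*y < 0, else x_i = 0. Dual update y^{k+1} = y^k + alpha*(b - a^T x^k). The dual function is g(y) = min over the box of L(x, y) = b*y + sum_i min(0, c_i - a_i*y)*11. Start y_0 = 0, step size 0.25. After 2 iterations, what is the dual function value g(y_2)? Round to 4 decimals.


Dual ascent for LP: min 4*x1 + 2*x2, 6*x1 + 1*x2 = 25, 0 <= x_i <= 11
Step 1: y^k = 0.0, reduced costs: (4.0, 2.0)
  x^k = (0.0, 0.0), subgradient = b - a^T x = 25.0
  y^{k+1} = 0.0 + 0.25*25.0 = 6.25
Step 2: y^k = 6.25, reduced costs: (-33.5, -4.25)
  x^k = (11.0, 11.0), subgradient = b - a^T x = -52.0
  y^{k+1} = 6.25 + 0.25*-52.0 = -6.75
Dual objective at y_2 = -6.75: reduced costs (44.5, 8.75), box minimizer x = (0.0, 0.0)
g(y_2) = b*y + (c1 - a1*y)*x1 + (c2 - a2*y)*x2 = 25*(-6.75) + 44.5*0.0 + 8.75*0.0 = -168.75 + 0.0 + 0.0 = -168.75


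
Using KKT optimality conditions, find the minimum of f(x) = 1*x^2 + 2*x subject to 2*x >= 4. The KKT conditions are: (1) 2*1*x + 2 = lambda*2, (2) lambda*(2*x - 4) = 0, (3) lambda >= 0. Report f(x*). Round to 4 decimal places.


Step 1: Try lambda = 0 (constraint inactive).
x_unc = -2/(2*1) = -1.0
Check: 2*-1.0 = -2.0 < 4 -- violated!
Step 2: Constraint must be active: 2*x = 4
x* = 4/2 = 2.0
lambda = (2*1*2.0 + 2)/2 = 3.0
Step 3: Compute optimal value.
f(x*) = 1*2.0^2 + 2*2.0 = 8.0


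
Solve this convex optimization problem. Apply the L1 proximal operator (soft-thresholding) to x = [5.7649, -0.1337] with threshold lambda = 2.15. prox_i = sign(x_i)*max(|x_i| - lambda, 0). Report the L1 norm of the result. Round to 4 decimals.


Soft-thresholding with lambda = 2.15:
prox(5.7649) = sign(5.7649)*max(|5.7649| - 2.15, 0) = 3.6149
prox(-0.1337) = sign(-0.1337)*max(|-0.1337| - 2.15, 0) = 0.0
prox(x) = [3.6149, 0.0]
||prox(x)||_1 = 3.6149 + 0.0 = 3.6149


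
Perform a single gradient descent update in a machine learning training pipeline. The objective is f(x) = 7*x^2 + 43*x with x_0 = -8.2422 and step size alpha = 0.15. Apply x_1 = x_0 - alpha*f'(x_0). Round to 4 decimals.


We compute the gradient at x_0 and apply the update.
f'(x) = 14*x + 43
f'(-8.2422) = 14*-8.2422 + 43 = -72.3908
x_1 = -8.2422 - 0.15*-72.3908 = 2.6164


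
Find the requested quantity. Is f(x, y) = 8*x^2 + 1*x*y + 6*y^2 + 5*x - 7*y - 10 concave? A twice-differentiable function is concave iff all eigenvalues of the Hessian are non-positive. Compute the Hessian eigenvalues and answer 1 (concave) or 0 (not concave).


The Hessian of f(x,y) = 8*x^2 + 1*x*y + 6*y^2 + 5*x - 7*y - 10 is:
H = [[16, 1], [1, 12]]
Trace = 16 + 12 = 28
Determinant = 16*12 - (1)^2 = 191
Discriminant = (28)^2 - 4*191 = 20.0
Eigenvalues: lambda_1 = 11.7639, lambda_2 = 16.2361
The function is not concave.

0


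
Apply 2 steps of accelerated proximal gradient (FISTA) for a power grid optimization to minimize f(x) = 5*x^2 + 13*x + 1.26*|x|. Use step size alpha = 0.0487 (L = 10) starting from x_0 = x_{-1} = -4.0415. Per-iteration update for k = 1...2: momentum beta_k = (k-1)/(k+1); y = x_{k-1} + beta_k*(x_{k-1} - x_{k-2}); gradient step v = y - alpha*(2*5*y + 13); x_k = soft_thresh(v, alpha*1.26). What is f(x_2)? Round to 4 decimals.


FISTA on f(x) = 5*x^2 + 13*x + 1.26*|x|
L = 10, alpha = 0.0487
Iteration 1: beta = 0.0, y = -4.0415 + 0.0*(-4.0415 + 4.0415) = -4.0415
  grad(y) = -27.415, v = y - alpha*grad = -2.7064
  prox(v) = soft_thresh(-2.7064, 0.0614) = -2.645
Iteration 2: beta = 0.3333, y = -2.645 + 0.3333*(-2.645 + 4.0415) = -2.1795
  grad(y) = -8.7954, v = y - alpha*grad = -1.7512
  prox(v) = soft_thresh(-1.7512, 0.0614) = -1.6898
f(x_2) = 5*(-1.6898)^2 + 13*(-1.6898) + 1.26*|-1.6898| = -5.5609


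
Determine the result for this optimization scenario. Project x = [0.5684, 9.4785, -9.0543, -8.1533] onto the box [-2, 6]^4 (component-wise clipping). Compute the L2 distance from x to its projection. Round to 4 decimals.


Project each component onto [-2, 6].
clip(0.5684) = 0.5684, clip(9.4785) = 6.0, clip(-9.0543) = -2.0, clip(-8.1533) = -2.0
Projection = [0.5684, 6.0, -2.0, -2.0]
Squared diffs: [0.0, 12.1, 49.7631, 37.8631]
Distance = sqrt(99.7262) = 9.9863


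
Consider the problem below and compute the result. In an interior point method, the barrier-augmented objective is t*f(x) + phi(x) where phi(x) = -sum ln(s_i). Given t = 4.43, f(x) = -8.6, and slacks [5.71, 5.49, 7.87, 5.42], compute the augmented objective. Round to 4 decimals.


Step 1: Compute log-barrier.
ln values: [1.7422, 1.7029, 2.0631, 1.6901]
phi = -(1.7422 + 1.7029 + 2.0631 + 1.6901) = -7.1983
Step 2: Compute augmented objective.
t*f(x) = 4.43*-8.6 = -38.098
Total = -38.098 - 7.1983 = -45.2963


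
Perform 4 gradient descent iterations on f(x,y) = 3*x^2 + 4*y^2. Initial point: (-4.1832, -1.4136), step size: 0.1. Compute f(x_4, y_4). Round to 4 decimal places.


Gradient descent on f(x,y) = 3*x^2 + 4*y^2.
Starting point: (-4.1832, -1.4136), alpha = 0.1
Step 1: grad_x = 2*3*-4.1832 = -25.0992, grad_y = 2*4*-1.4136 = -11.3088
  x_1 = -4.1832 - 0.1*-25.0992 = -1.6733
  y_1 = -1.4136 - 0.1*-11.3088 = -0.2827
Step 2: grad_x = 2*3*-1.6733 = -10.0397, grad_y = 2*4*-0.2827 = -2.2618
  x_2 = -1.6733 - 0.1*-10.0397 = -0.6693
  y_2 = -0.2827 - 0.1*-2.2618 = -0.0565
Step 3: grad_x = 2*3*-0.6693 = -4.0159, grad_y = 2*4*-0.0565 = -0.4524
  x_3 = -0.6693 - 0.1*-4.0159 = -0.2677
  y_3 = -0.0565 - 0.1*-0.4524 = -0.0113
Step 4: grad_x = 2*3*-0.2677 = -1.6063, grad_y = 2*4*-0.0113 = -0.0905
  x_4 = -0.2677 - 0.1*-1.6063 = -0.1071
  y_4 = -0.0113 - 0.1*-0.0905 = -0.0023
f(-0.1071, -0.0023) = 3*(-0.1071)^2 + 4*(-0.0023)^2 = 0.0344


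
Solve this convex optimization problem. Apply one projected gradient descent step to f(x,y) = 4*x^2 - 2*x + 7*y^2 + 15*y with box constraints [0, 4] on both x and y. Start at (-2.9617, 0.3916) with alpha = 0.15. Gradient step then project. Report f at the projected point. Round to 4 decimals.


Step 1: Compute gradient at (-2.9617, 0.3916).
grad_x = 2*4*-2.9617 - 2 = -25.6936
grad_y = 2*7*0.3916 + 15 = 20.4824
Step 2: Gradient step.
x_raw = -2.9617 - 0.15*-25.6936 = 0.8923
y_raw = 0.3916 - 0.15*20.4824 = -2.6808
Step 3: Project onto [0, 4].
x_proj = clip(0.8923) = 0.8923
y_proj = clip(-2.6808) = 0.0
Step 4: Evaluate f.
f(0.8923, 0.0) = 1.4004


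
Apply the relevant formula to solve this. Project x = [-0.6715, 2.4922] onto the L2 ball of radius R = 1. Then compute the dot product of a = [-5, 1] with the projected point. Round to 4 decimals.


Step 1: Compute ||x|| (intermediates to 6 decimals).
||x|| = sqrt((-0.6715)^2 + 2.4922^2) = 2.58108
Step 2: Project.
Since ||x|| > R, scale = R/||x|| = 1/2.58108 = 0.387435, proj(x) = scale * x
proj(x) = [-0.260163, 0.965566]
Step 3: Dot product.
a^T * proj(x) = -5*(-0.260163) + 1*0.965566 = 2.2664


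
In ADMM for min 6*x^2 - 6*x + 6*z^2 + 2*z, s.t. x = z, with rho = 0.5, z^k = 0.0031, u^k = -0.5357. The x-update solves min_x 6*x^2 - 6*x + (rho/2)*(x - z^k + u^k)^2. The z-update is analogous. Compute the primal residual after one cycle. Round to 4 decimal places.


ADMM iteration with rho = 0.5, z^k = 0.0031, u^k = -0.5357
Step 1: x-update.
Minimize 6*x^2 - 6*x + (0.5/2)*(x - 0.0031 - 0.5357)^2
FOC: (2*6 + 0.5)*x = 6 + 0.5*(0.0031 + 0.5357)
x^{k+1} = 0.5016
Step 2: z-update.
Minimize 6*z^2 + 2*z + (0.5/2)*(0.5016 - z - 0.5357)^2
FOC: (2*6 + 0.5)*z = -2 + 0.5*(0.5016 - 0.5357)
z^{k+1} = -0.1614
Step 3: u-update.
u^{k+1} = -0.5357 + 0.5016 + 0.1614 = 0.1272
Step 4: Primal residual = |0.5016 + 0.1614| = 0.6629


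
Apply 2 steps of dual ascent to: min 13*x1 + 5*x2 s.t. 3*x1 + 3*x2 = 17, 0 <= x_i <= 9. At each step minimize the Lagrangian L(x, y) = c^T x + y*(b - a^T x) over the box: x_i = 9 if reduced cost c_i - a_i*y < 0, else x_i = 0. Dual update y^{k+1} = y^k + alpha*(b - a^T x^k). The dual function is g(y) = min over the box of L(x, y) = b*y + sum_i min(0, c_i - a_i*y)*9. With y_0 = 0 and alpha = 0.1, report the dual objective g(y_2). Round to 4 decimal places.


Dual ascent for LP: min 13*x1 + 5*x2, 3*x1 + 3*x2 = 17, 0 <= x_i <= 9
Step 1: y^k = 0.0, reduced costs: (13.0, 5.0)
  x^k = (0.0, 0.0), subgradient = b - a^T x = 17.0
  y^{k+1} = 0.0 + 0.1*17.0 = 1.7
Step 2: y^k = 1.7, reduced costs: (7.9, -0.1)
  x^k = (0.0, 9.0), subgradient = b - a^T x = -10.0
  y^{k+1} = 1.7 + 0.1*-10.0 = 0.7
Dual objective at y_2 = 0.7: reduced costs (10.9, 2.9), box minimizer x = (0.0, 0.0)
g(y_2) = b*y + (c1 - a1*y)*x1 + (c2 - a2*y)*x2 = 17*0.7 + 10.9*0.0 + 2.9*0.0 = 11.9 + 0.0 + 0.0 = 11.9


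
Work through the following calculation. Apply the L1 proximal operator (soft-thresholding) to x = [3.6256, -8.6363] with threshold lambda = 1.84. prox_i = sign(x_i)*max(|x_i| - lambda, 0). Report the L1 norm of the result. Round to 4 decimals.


Soft-thresholding with lambda = 1.84:
prox(3.6256) = sign(3.6256)*max(|3.6256| - 1.84, 0) = 1.7856
prox(-8.6363) = sign(-8.6363)*max(|-8.6363| - 1.84, 0) = -6.7963
prox(x) = [1.7856, -6.7963]
||prox(x)||_1 = 1.7856 + 6.7963 = 8.5819


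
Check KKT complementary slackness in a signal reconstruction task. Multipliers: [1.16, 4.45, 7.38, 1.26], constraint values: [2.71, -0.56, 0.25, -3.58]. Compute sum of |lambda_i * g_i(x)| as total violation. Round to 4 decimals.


KKT complementary slackness check:
lambda_1 * g_1 = 1.16 * 2.71 = 3.1436
lambda_2 * g_2 = 4.45 * -0.56 = -2.492
lambda_3 * g_3 = 7.38 * 0.25 = 1.845
lambda_4 * g_4 = 1.26 * -3.58 = -4.5108
Total violation = 3.1436 + 2.492 + 1.845 + 4.5108 = 11.9914


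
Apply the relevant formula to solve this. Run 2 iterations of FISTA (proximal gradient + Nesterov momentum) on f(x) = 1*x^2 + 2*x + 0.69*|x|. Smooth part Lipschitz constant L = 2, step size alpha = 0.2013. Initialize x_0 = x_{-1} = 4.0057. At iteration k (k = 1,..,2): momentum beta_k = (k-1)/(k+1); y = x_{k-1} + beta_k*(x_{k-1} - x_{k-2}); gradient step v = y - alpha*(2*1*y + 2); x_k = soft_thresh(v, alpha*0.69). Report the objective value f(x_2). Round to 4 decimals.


FISTA on f(x) = 1*x^2 + 2*x + 0.69*|x|
L = 2, alpha = 0.2013
Iteration 1: beta = 0.0, y = 4.0057 + 0.0*(4.0057 - 4.0057) = 4.0057
  grad(y) = 10.0114, v = y - alpha*grad = 1.9904
  prox(v) = soft_thresh(1.9904, 0.1389) = 1.8515
Iteration 2: beta = 0.3333, y = 1.8515 + 0.3333*(1.8515 - 4.0057) = 1.1334
  grad(y) = 4.2669, v = y - alpha*grad = 0.2745
  prox(v) = soft_thresh(0.2745, 0.1389) = 0.1356
f(x_2) = 1*0.1356^2 + 2*0.1356 + 0.69*|0.1356| = 0.3832


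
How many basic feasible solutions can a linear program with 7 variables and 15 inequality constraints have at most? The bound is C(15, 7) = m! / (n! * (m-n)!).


Each vertex corresponds to some choice of n active constraints out of m, so the number of vertices is at most C(m, n) = m! / (n!(m-n)!).
m = 15, n = 7
Numerator: 15 * 14 * 13 * 12 * 11 * 10 * 9
Denominator: 7! = 5040
C(15, 7) = 6435


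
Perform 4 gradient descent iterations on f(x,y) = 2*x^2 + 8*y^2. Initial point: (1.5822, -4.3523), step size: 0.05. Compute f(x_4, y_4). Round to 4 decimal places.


Gradient descent on f(x,y) = 2*x^2 + 8*y^2.
Starting point: (1.5822, -4.3523), alpha = 0.05
Step 1: grad_x = 2*2*1.5822 = 6.3288, grad_y = 2*8*-4.3523 = -69.6368
  x_1 = 1.5822 - 0.05*6.3288 = 1.2658
  y_1 = -4.3523 - 0.05*-69.6368 = -0.8705
Step 2: grad_x = 2*2*1.2658 = 5.063, grad_y = 2*8*-0.8705 = -13.9274
  x_2 = 1.2658 - 0.05*5.063 = 1.0126
  y_2 = -0.8705 - 0.05*-13.9274 = -0.1741
Step 3: grad_x = 2*2*1.0126 = 4.0504, grad_y = 2*8*-0.1741 = -2.7855
  x_3 = 1.0126 - 0.05*4.0504 = 0.8101
  y_3 = -0.1741 - 0.05*-2.7855 = -0.0348
Step 4: grad_x = 2*2*0.8101 = 3.2403, grad_y = 2*8*-0.0348 = -0.5571
  x_4 = 0.8101 - 0.05*3.2403 = 0.6481
  y_4 = -0.0348 - 0.05*-0.5571 = -0.007
f(0.6481, -0.007) = 2*0.6481^2 + 8*(-0.007)^2 = 0.8404


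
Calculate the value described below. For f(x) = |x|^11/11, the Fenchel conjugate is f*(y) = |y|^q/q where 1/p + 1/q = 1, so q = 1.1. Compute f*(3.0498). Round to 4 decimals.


The conjugate exponent q satisfies 1/p + 1/q = 1.
p = 11, so q = 11/(11 - 1) = 1.1
|y|^q = 3.0498^1.1 = 3.4096
f*(3.0498) = 3.4096 / 1.1 = 3.0996


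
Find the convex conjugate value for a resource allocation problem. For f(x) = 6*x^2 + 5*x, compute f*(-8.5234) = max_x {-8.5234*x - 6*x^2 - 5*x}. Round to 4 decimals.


f*(y) = sup_x {y*x - a*x^2 - b*x} = sup_x {(y-b)*x - a*x^2}
FOC: (y - b) - 2a*x = 0 => x* = (y - b)/(2a)
x* = (-8.5234 - 5)/(2*6) = -1.127
f*(-8.5234) = (y-b)^2/(4a) = (-8.5234 - 5)^2/(4*6)
= 182.8823/24 = 7.6201


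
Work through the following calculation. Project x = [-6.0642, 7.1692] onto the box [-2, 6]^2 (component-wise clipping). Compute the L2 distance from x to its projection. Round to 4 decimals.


Project each component onto [-2, 6].
clip(-6.0642) = -2.0, clip(7.1692) = 6.0
Projection = [-2.0, 6.0]
Squared diffs: [16.5177, 1.367]
Distance = sqrt(17.8847) = 4.229


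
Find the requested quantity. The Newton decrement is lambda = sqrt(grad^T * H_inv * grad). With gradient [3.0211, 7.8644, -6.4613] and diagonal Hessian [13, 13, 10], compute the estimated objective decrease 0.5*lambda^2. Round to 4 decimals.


Step 1: H is diagonal, so H^(-1) * g = [0.2324, 0.605, -0.6461].
Step 2: g^T H^(-1) g = sum_i g_i^2 / H_ii
  = (3.0211)^2/13 + (7.8644)^2/13 + (-6.4613)^2/10
  = 0.7021 + 4.7576 + 4.1748 = 9.6345
Step 3: Objective decrease = 0.5 * g^T H^(-1) g = 4.8173


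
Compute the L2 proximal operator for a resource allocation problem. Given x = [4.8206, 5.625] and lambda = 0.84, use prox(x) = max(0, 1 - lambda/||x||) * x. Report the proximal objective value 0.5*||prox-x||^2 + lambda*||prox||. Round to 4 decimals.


Step 1: Compute ||x||.
||x|| = 7.408
Step 2: Compute scaling factor.
scale = max(0, 1 - 0.84/7.408) = 0.8866
Step 3: prox(x) = [4.274, 4.9872]
||prox(x)|| = 6.568
Step 4: Proximal objective.
0.5*||prox-x||^2 = 0.3528
lambda*||prox|| = 5.5171
Total = 5.8699


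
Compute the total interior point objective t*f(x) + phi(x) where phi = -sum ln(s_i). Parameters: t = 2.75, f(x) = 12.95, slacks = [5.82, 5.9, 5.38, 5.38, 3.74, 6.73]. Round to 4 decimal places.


Step 1: Compute log-barrier.
ln values: [1.7613, 1.775, 1.6827, 1.6827, 1.3191, 1.9066]
phi = -(1.7613 + 1.775 + 1.6827 + 1.6827 + 1.3191 + 1.9066) = -10.1273
Step 2: Compute augmented objective.
t*f(x) = 2.75*12.95 = 35.6125
Total = 35.6125 - 10.1273 = 25.4852


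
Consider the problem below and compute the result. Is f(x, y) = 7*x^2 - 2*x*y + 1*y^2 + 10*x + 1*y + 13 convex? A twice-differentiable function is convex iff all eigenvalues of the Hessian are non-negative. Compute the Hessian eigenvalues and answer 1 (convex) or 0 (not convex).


The Hessian of f(x,y) = 7*x^2 - 2*x*y + 1*y^2 + 10*x + 1*y + 13 is:
H = [[14, -2], [-2, 2]]
Trace = 14 + 2 = 16
Determinant = 14*2 - (-2)^2 = 24
Discriminant = (16)^2 - 4*24 = 160.0
Eigenvalues: lambda_1 = 1.6754, lambda_2 = 14.3246
The function is convex.

1


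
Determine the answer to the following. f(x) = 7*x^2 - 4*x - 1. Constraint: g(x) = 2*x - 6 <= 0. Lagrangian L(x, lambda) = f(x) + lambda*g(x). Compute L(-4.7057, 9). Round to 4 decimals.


Step 1: Evaluate f(x).
f(-4.7057) = 7*(-4.7057)^2 - 4*(-4.7057) - 1 = 172.8281
Step 2: Evaluate g(x).
g(-4.7057) = 2*-4.7057 - 6 = -15.4114
Step 3: Compute Lagrangian.
L = 172.8281 + 9*-15.4114 = 34.1255


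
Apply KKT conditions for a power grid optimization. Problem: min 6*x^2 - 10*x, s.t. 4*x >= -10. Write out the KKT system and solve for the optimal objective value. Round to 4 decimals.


Step 1: Try lambda = 0 (constraint inactive).
Stationarity: 2*6*x - 10 = 0
x* = 10/(2*6) = 5/6 = 0.8333 (rounded; the exact value 5/6 is used below)
Check constraint: 4*0.8333 = 3.3332 >= -10 -- satisfied.
Step 2: Compute optimal value.
f(x*) = 6*(5/6)^2 - 10*(5/6) = -4.1667


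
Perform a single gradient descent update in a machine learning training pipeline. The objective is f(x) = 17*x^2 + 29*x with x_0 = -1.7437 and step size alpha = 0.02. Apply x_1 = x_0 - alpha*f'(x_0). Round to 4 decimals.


We compute the gradient at x_0 and apply the update.
f'(x) = 34*x + 29
f'(-1.7437) = 34*-1.7437 + 29 = -30.2858
x_1 = -1.7437 - 0.02*-30.2858 = -1.138


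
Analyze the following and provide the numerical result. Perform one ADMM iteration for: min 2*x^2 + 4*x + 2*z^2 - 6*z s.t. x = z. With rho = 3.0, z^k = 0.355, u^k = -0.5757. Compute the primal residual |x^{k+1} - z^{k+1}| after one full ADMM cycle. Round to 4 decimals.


ADMM iteration with rho = 3.0, z^k = 0.355, u^k = -0.5757
Step 1: x-update.
Minimize 2*x^2 + 4*x + (3.0/2)*(x - 0.355 - 0.5757)^2
FOC: (2*2 + 3.0)*x = -4 + 3.0*(0.355 + 0.5757)
x^{k+1} = -0.1726
Step 2: z-update.
Minimize 2*z^2 - 6*z + (3.0/2)*(-0.1726 - z - 0.5757)^2
FOC: (2*2 + 3.0)*z = 6 + 3.0*(-0.1726 - 0.5757)
z^{k+1} = 0.5365
Step 3: u-update.
u^{k+1} = -0.5757 - 0.1726 - 0.5365 = -1.2847
Step 4: Primal residual = |-0.1726 - 0.5365| = 0.709


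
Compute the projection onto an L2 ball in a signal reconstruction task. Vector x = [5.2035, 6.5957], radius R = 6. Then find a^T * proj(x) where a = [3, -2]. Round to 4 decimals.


Step 1: Compute ||x|| (intermediates to 6 decimals).
||x|| = sqrt(5.2035^2 + 6.5957^2) = 8.401171
Step 2: Project.
Since ||x|| > R, scale = R/||x|| = 6/8.401171 = 0.714186, proj(x) = scale * x
proj(x) = [3.716267, 4.710557]
Step 3: Dot product.
a^T * proj(x) = 3*3.716267 - 2*4.710557 = 1.7277


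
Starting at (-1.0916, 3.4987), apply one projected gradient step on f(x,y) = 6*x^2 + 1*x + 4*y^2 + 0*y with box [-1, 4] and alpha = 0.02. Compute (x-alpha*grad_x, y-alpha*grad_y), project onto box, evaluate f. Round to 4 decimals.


Step 1: Compute gradient at (-1.0916, 3.4987).
grad_x = 2*6*-1.0916 + 1 = -12.0992
grad_y = 2*4*3.4987 + 0 = 27.9896
Step 2: Gradient step.
x_raw = -1.0916 - 0.02*-12.0992 = -0.8496
y_raw = 3.4987 - 0.02*27.9896 = 2.9389
Step 3: Project onto [-1, 4].
x_proj = clip(-0.8496) = -0.8496
y_proj = clip(2.9389) = 2.9389
Step 4: Evaluate f.
f(-0.8496, 2.9389) = 38.0302


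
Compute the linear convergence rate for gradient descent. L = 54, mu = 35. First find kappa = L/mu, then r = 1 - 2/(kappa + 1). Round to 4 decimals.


Step 1: Compute the condition number.
kappa = L/mu = 54/35 = 1.5429
Step 2: Compute the convergence rate.
r = 1 - 2/(kappa + 1) = 1 - 2*mu/(L + mu) = (L - mu)/(L + mu) = 19/89 = 0.2135


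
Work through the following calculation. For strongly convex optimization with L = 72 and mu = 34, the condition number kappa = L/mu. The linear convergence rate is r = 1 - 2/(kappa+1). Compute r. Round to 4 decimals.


Step 1: Compute the condition number.
kappa = L/mu = 72/34 = 2.1176
Step 2: Compute the convergence rate.
r = 1 - 2/(kappa + 1) = 1 - 2*mu/(L + mu) = (L - mu)/(L + mu) = 38/106 = 0.3585


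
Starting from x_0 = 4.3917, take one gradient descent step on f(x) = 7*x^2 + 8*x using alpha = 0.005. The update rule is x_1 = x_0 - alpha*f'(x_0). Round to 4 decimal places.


We compute the gradient at x_0 and apply the update.
f'(x) = 14*x + 8
f'(4.3917) = 14*4.3917 + 8 = 69.4838
x_1 = 4.3917 - 0.005*69.4838 = 4.0443


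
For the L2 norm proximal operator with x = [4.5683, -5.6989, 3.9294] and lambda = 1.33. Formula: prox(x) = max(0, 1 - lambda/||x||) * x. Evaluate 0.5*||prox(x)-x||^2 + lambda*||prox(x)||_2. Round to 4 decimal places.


Step 1: Compute ||x||.
||x|| = 8.2938
Step 2: Compute scaling factor.
scale = max(0, 1 - 1.33/8.2938) = 0.8396
Step 3: prox(x) = [3.8357, -4.785, 3.2993]
||prox(x)|| = 6.9638
Step 4: Proximal objective.
0.5*||prox-x||^2 = 0.8845
lambda*||prox|| = 9.2619
Total = 10.1463


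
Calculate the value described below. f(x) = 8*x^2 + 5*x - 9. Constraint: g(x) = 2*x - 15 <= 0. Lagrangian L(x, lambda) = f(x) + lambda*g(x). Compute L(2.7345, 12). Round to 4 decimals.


Step 1: Evaluate f(x).
f(2.7345) = 8*2.7345^2 + 5*2.7345 - 9 = 64.4924
Step 2: Evaluate g(x).
g(2.7345) = 2*2.7345 - 15 = -9.531
Step 3: Compute Lagrangian.
L = 64.4924 + 12*-9.531 = -49.8796


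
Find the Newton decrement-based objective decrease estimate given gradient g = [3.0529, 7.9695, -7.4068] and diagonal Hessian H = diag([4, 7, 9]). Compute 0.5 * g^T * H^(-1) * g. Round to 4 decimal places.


Step 1: H is diagonal, so H^(-1) * g = [0.7632, 1.1385, -0.823].
Step 2: g^T H^(-1) g = sum_i g_i^2 / H_ii
  = (3.0529)^2/4 + (7.9695)^2/7 + (-7.4068)^2/9
  = 2.33 + 9.0733 + 6.0956 = 17.499
Step 3: Objective decrease = 0.5 * g^T H^(-1) g = 8.7495


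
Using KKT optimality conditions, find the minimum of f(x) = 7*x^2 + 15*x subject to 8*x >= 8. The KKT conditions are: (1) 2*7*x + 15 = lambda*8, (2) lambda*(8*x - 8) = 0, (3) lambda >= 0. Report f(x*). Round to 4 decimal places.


Step 1: Try lambda = 0 (constraint inactive).
x_unc = -15/(2*7) = -1.0714
Check: 8*-1.0714 = -8.5712 < 8 -- violated!
Step 2: Constraint must be active: 8*x = 8
x* = 8/8 = 1.0
lambda = (2*7*1.0 + 15)/8 = 3.625
Step 3: Compute optimal value.
f(x*) = 7*1.0^2 + 15*1.0 = 22.0


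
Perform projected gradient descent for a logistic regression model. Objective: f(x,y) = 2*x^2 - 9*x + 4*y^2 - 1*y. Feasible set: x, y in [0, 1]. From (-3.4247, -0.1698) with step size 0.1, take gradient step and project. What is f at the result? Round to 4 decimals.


Step 1: Compute gradient at (-3.4247, -0.1698).
grad_x = 2*2*-3.4247 - 9 = -22.6988
grad_y = 2*4*-0.1698 - 1 = -2.3584
Step 2: Gradient step.
x_raw = -3.4247 - 0.1*-22.6988 = -1.1548
y_raw = -0.1698 - 0.1*-2.3584 = 0.066
Step 3: Project onto [0, 1].
x_proj = clip(-1.1548) = 0.0
y_proj = clip(0.066) = 0.066
Step 4: Evaluate f.
f(0.0, 0.066) = -0.0486


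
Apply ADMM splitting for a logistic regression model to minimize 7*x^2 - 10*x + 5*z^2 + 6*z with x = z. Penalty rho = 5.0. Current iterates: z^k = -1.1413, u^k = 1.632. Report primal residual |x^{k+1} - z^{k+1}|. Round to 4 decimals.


ADMM iteration with rho = 5.0, z^k = -1.1413, u^k = 1.632
Step 1: x-update.
Minimize 7*x^2 - 10*x + (5.0/2)*(x + 1.1413 + 1.632)^2
FOC: (2*7 + 5.0)*x = 10 + 5.0*(-1.1413 - 1.632)
x^{k+1} = -0.2035
Step 2: z-update.
Minimize 5*z^2 + 6*z + (5.0/2)*(-0.2035 - z + 1.632)^2
FOC: (2*5 + 5.0)*z = -6 + 5.0*(-0.2035 + 1.632)
z^{k+1} = 0.0762
Step 3: u-update.
u^{k+1} = 1.632 - 0.2035 - 0.0762 = 1.3523
Step 4: Primal residual = |-0.2035 - 0.0762| = 0.2797


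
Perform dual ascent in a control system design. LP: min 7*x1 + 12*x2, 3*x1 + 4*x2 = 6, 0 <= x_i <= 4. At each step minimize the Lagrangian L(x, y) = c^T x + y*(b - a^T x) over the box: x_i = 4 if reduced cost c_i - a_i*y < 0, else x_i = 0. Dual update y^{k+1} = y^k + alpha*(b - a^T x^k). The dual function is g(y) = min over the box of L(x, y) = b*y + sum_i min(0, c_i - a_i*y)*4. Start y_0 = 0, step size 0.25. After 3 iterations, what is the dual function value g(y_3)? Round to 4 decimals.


Dual ascent for LP: min 7*x1 + 12*x2, 3*x1 + 4*x2 = 6, 0 <= x_i <= 4
Step 1: y^k = 0.0, reduced costs: (7.0, 12.0)
  x^k = (0.0, 0.0), subgradient = b - a^T x = 6.0
  y^{k+1} = 0.0 + 0.25*6.0 = 1.5
Step 2: y^k = 1.5, reduced costs: (2.5, 6.0)
  x^k = (0.0, 0.0), subgradient = b - a^T x = 6.0
  y^{k+1} = 1.5 + 0.25*6.0 = 3.0
Step 3: y^k = 3.0, reduced costs: (-2.0, 0.0)
  x^k = (4.0, 0.0), subgradient = b - a^T x = -6.0
  y^{k+1} = 3.0 + 0.25*-6.0 = 1.5
Dual objective at y_3 = 1.5: reduced costs (2.5, 6.0), box minimizer x = (0.0, 0.0)
g(y_3) = b*y + (c1 - a1*y)*x1 + (c2 - a2*y)*x2 = 6*1.5 + 2.5*0.0 + 6.0*0.0 = 9.0 + 0.0 + 0.0 = 9.0


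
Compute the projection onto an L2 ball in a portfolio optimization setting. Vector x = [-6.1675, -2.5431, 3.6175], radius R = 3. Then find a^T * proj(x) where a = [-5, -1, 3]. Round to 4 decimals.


Step 1: Compute ||x|| (intermediates to 6 decimals).
||x|| = sqrt((-6.1675)^2 + (-2.5431)^2 + 3.6175^2) = 7.588921
Step 2: Project.
Since ||x|| > R, scale = R/||x|| = 3/7.588921 = 0.395313, proj(x) = scale * x
proj(x) = [-2.438093, -1.00532, 1.430045]
Step 3: Dot product.
a^T * proj(x) = -5*(-2.438093) - 1*(-1.00532) + 3*1.430045 = 17.4859


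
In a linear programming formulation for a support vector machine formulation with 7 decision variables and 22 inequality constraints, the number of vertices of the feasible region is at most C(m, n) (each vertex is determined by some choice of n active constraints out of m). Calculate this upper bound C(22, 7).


Each vertex corresponds to some choice of n active constraints out of m, so the number of vertices is at most C(m, n) = m! / (n!(m-n)!).
m = 22, n = 7
Numerator: 22 * 21 * 20 * 19 * 18 * 17 * 16
Denominator: 7! = 5040
C(22, 7) = 170544


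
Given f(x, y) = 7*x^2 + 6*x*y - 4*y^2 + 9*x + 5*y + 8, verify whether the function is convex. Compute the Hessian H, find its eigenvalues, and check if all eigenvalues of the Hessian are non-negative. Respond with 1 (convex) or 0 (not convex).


The Hessian of f(x,y) = 7*x^2 + 6*x*y - 4*y^2 + 9*x + 5*y + 8 is:
H = [[14, 6], [6, -8]]
Trace = 14 - 8 = 6
Determinant = 14*-8 - (6)^2 = -148
Discriminant = (6)^2 - 4*-148 = 628.0
Eigenvalues: lambda_1 = -9.53, lambda_2 = 15.53
The function is not convex.

0


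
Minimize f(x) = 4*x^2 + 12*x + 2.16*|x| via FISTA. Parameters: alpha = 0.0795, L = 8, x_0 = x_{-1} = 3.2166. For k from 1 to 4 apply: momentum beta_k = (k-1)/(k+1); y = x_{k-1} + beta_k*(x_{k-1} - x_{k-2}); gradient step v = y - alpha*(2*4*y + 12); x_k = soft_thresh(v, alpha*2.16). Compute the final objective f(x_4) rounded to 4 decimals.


FISTA on f(x) = 4*x^2 + 12*x + 2.16*|x|
L = 8, alpha = 0.0795
Iteration 1: beta = 0.0, y = 3.2166 + 0.0*(3.2166 - 3.2166) = 3.2166
  grad(y) = 37.7328, v = y - alpha*grad = 0.2168
  prox(v) = soft_thresh(0.2168, 0.1717) = 0.0451
Iteration 2: beta = 0.3333, y = 0.0451 + 0.3333*(0.0451 - 3.2166) = -1.012
  grad(y) = 3.9037, v = y - alpha*grad = -1.3224
  prox(v) = soft_thresh(-1.3224, 0.1717) = -1.1507
Iteration 3: beta = 0.5, y = -1.1507 + 0.5*(-1.1507 - 0.0451) = -1.7486
  grad(y) = -1.9884, v = y - alpha*grad = -1.5905
  prox(v) = soft_thresh(-1.5905, 0.1717) = -1.4188
Iteration 4: beta = 0.6, y = -1.4188 + 0.6*(-1.4188 + 1.1507) = -1.5796
  grad(y) = -0.6369, v = y - alpha*grad = -1.529
  prox(v) = soft_thresh(-1.529, 0.1717) = -1.3573
f(x_4) = 4*(-1.3573)^2 + 12*(-1.3573) + 2.16*|-1.3573| = -5.9868


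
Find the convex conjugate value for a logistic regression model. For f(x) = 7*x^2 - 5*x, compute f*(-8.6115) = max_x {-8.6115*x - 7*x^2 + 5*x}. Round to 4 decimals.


f*(y) = sup_x {y*x - a*x^2 - b*x} = sup_x {(y-b)*x - a*x^2}
FOC: (y - b) - 2a*x = 0 => x* = (y - b)/(2a)
x* = (-8.6115 + 5)/(2*7) = -0.258
f*(-8.6115) = (y-b)^2/(4a) = (-8.6115 + 5)^2/(4*7)
= 13.0429/28 = 0.4658


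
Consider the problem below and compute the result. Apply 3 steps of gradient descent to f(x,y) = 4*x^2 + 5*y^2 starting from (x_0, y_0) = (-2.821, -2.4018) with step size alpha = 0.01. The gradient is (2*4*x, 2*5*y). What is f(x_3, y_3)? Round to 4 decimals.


Gradient descent on f(x,y) = 4*x^2 + 5*y^2.
Starting point: (-2.821, -2.4018), alpha = 0.01
Step 1: grad_x = 2*4*-2.821 = -22.568, grad_y = 2*5*-2.4018 = -24.018
  x_1 = -2.821 - 0.01*-22.568 = -2.5953
  y_1 = -2.4018 - 0.01*-24.018 = -2.1616
Step 2: grad_x = 2*4*-2.5953 = -20.7626, grad_y = 2*5*-2.1616 = -21.6162
  x_2 = -2.5953 - 0.01*-20.7626 = -2.3877
  y_2 = -2.1616 - 0.01*-21.6162 = -1.9455
Step 3: grad_x = 2*4*-2.3877 = -19.1016, grad_y = 2*5*-1.9455 = -19.4546
  x_3 = -2.3877 - 0.01*-19.1016 = -2.1967
  y_3 = -1.9455 - 0.01*-19.4546 = -1.7509
f(-2.1967, -1.7509) = 4*(-2.1967)^2 + 5*(-1.7509)^2 = 34.6301


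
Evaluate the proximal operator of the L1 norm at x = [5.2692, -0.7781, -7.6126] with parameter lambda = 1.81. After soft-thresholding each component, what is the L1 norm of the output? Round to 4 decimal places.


Soft-thresholding with lambda = 1.81:
prox(5.2692) = sign(5.2692)*max(|5.2692| - 1.81, 0) = 3.4592
prox(-0.7781) = sign(-0.7781)*max(|-0.7781| - 1.81, 0) = 0.0
prox(-7.6126) = sign(-7.6126)*max(|-7.6126| - 1.81, 0) = -5.8026
prox(x) = [3.4592, 0.0, -5.8026]
||prox(x)||_1 = 3.4592 + 0.0 + 5.8026 = 9.2618


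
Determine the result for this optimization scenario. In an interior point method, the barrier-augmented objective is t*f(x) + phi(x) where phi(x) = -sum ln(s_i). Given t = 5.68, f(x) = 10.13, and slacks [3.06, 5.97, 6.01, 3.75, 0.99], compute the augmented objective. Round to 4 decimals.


Step 1: Compute log-barrier.
ln values: [1.1184, 1.7867, 1.7934, 1.3218, -0.0101]
phi = -(1.1184 + 1.7867 + 1.7934 + 1.3218 - 0.0101) = -6.0103
Step 2: Compute augmented objective.
t*f(x) = 5.68*10.13 = 57.5384
Total = 57.5384 - 6.0103 = 51.5281


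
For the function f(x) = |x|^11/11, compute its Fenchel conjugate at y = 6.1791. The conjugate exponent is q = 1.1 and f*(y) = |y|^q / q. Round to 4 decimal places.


The conjugate exponent q satisfies 1/p + 1/q = 1.
p = 11, so q = 11/(11 - 1) = 1.1
|y|^q = 6.1791^1.1 = 7.4134
f*(6.1791) = 7.4134 / 1.1 = 6.7395


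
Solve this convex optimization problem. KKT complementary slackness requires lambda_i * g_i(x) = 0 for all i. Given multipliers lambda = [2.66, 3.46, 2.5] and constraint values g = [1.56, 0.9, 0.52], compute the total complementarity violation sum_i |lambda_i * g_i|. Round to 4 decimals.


KKT complementary slackness check:
lambda_1 * g_1 = 2.66 * 1.56 = 4.1496
lambda_2 * g_2 = 3.46 * 0.9 = 3.114
lambda_3 * g_3 = 2.5 * 0.52 = 1.3
Total violation = 4.1496 + 3.114 + 1.3 = 8.5636


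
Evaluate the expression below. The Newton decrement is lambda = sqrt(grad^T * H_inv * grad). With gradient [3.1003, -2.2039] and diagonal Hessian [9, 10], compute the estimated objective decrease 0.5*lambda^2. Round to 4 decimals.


Step 1: H is diagonal, so H^(-1) * g = [0.3445, -0.2204].
Step 2: g^T H^(-1) g = sum_i g_i^2 / H_ii
  = (3.1003)^2/9 + (-2.2039)^2/10
  = 1.068 + 0.4857 = 1.5537
Step 3: Objective decrease = 0.5 * g^T H^(-1) g = 0.7769


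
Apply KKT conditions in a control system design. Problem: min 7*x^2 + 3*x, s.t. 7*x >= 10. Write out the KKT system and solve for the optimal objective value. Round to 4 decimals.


Step 1: Try lambda = 0 (constraint inactive).
x_unc = -3/(2*7) = -0.2143
Check: 7*-0.2143 = -1.5001 < 10 -- violated!
Step 2: Constraint must be active: 7*x = 10
x* = 10/7 = 1.4286 (rounded; the exact value 10/7 is used below)
lambda = (2*7*(10/7) + 3)/7 = 3.2857
Step 3: Compute optimal value.
f(x*) = 7*(10/7)^2 + 3*(10/7) = 18.5714


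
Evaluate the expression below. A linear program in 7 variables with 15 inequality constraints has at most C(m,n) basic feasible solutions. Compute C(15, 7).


Each vertex corresponds to some choice of n active constraints out of m, so the number of vertices is at most C(m, n) = m! / (n!(m-n)!).
m = 15, n = 7
Numerator: 15 * 14 * 13 * 12 * 11 * 10 * 9
Denominator: 7! = 5040
C(15, 7) = 6435


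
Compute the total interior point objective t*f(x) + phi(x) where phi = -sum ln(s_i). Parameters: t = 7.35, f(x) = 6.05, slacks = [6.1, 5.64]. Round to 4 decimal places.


Step 1: Compute log-barrier.
ln values: [1.8083, 1.7299]
phi = -(1.8083 + 1.7299) = -3.5382
Step 2: Compute augmented objective.
t*f(x) = 7.35*6.05 = 44.4675
Total = 44.4675 - 3.5382 = 40.9293


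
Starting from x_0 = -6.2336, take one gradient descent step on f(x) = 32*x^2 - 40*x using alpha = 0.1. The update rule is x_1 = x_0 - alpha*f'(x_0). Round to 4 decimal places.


We compute the gradient at x_0 and apply the update.
f'(x) = 64*x - 40
f'(-6.2336) = 64*-6.2336 - 40 = -438.9504
x_1 = -6.2336 - 0.1*-438.9504 = 37.6614


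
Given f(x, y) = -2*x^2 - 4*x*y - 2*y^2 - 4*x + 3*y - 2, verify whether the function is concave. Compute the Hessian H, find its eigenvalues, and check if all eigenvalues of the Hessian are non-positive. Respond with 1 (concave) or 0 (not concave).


The Hessian of f(x,y) = -2*x^2 - 4*x*y - 2*y^2 - 4*x + 3*y - 2 is:
H = [[-4, -4], [-4, -4]]
Trace = -4 - 4 = -8
Determinant = -4*-4 - (-4)^2 = 0
Discriminant = (-8)^2 - 4*0 = 64.0
Eigenvalues: lambda_1 = -8.0, lambda_2 = 0.0
The function is concave.

1


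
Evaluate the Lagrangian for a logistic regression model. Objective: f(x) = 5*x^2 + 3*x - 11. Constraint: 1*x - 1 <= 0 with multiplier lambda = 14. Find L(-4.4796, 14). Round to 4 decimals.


Step 1: Evaluate f(x).
f(-4.4796) = 5*(-4.4796)^2 + 3*(-4.4796) - 11 = 75.8953
Step 2: Evaluate g(x).
g(-4.4796) = 1*-4.4796 - 1 = -5.4796
Step 3: Compute Lagrangian.
L = 75.8953 + 14*-5.4796 = -0.8191


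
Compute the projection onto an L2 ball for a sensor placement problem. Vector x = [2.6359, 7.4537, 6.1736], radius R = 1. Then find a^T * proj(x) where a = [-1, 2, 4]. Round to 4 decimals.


Step 1: Compute ||x|| (intermediates to 6 decimals).
||x|| = sqrt(2.6359^2 + 7.4537^2 + 6.1736^2) = 10.0309
Step 2: Project.
Since ||x|| > R, scale = R/||x|| = 1/10.0309 = 0.099692, proj(x) = scale * x
proj(x) = [0.262778, 0.743074, 0.615459]
Step 3: Dot product.
a^T * proj(x) = -1*0.262778 + 2*0.743074 + 4*0.615459 = 3.6852


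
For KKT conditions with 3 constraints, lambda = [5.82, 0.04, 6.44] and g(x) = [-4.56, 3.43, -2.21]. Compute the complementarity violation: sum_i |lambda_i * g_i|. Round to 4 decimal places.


KKT complementary slackness check:
lambda_1 * g_1 = 5.82 * -4.56 = -26.5392
lambda_2 * g_2 = 0.04 * 3.43 = 0.1372
lambda_3 * g_3 = 6.44 * -2.21 = -14.2324
Total violation = 26.5392 + 0.1372 + 14.2324 = 40.9088


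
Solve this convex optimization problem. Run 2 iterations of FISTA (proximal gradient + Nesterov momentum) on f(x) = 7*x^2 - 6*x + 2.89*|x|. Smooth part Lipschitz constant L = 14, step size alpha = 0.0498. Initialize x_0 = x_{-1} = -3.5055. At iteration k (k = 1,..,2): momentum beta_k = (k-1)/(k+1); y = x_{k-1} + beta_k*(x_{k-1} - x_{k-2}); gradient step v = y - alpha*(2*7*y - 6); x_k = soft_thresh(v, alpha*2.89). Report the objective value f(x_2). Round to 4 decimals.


FISTA on f(x) = 7*x^2 - 6*x + 2.89*|x|
L = 14, alpha = 0.0498
Iteration 1: beta = 0.0, y = -3.5055 + 0.0*(-3.5055 + 3.5055) = -3.5055
  grad(y) = -55.077, v = y - alpha*grad = -0.7627
  prox(v) = soft_thresh(-0.7627, 0.1439) = -0.6187
Iteration 2: beta = 0.3333, y = -0.6187 + 0.3333*(-0.6187 + 3.5055) = 0.3435
  grad(y) = -1.1909, v = y - alpha*grad = 0.4028
  prox(v) = soft_thresh(0.4028, 0.1439) = 0.2589
f(x_2) = 7*0.2589^2 - 6*0.2589 + 2.89*|0.2589| = -0.336


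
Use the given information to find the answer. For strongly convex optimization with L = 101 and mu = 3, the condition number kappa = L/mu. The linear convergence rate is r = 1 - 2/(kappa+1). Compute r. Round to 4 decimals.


Step 1: Compute the condition number.
kappa = L/mu = 101/3 = 33.6667
Step 2: Compute the convergence rate.
r = 1 - 2/(kappa + 1) = 1 - 2*mu/(L + mu) = (L - mu)/(L + mu) = 98/104 = 0.9423


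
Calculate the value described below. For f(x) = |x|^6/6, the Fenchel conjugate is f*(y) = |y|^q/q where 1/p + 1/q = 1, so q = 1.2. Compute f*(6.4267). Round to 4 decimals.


The conjugate exponent q satisfies 1/p + 1/q = 1.
p = 6, so q = 6/(6 - 1) = 1.2
|y|^q = 6.4267^1.2 = 9.3236
f*(6.4267) = 9.3236 / 1.2 = 7.7697


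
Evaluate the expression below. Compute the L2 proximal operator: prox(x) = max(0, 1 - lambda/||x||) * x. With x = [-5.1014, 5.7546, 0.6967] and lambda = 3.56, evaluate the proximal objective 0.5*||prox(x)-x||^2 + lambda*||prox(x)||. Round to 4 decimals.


Step 1: Compute ||x||.
||x|| = 7.7217
Step 2: Compute scaling factor.
scale = max(0, 1 - 3.56/7.7217) = 0.539
Step 3: prox(x) = [-2.7495, 3.1015, 0.3755]
||prox(x)|| = 4.1617
Step 4: Proximal objective.
0.5*||prox-x||^2 = 6.3368
lambda*||prox|| = 14.8157
Total = 21.1526


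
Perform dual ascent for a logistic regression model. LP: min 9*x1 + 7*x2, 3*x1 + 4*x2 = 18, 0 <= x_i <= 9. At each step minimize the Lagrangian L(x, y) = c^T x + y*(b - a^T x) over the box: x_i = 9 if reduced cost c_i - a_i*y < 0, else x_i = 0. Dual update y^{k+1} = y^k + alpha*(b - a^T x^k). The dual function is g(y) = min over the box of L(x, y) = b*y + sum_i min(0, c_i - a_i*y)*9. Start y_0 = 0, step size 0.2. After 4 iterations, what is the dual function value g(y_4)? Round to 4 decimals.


Dual ascent for LP: min 9*x1 + 7*x2, 3*x1 + 4*x2 = 18, 0 <= x_i <= 9
Step 1: y^k = 0.0, reduced costs: (9.0, 7.0)
  x^k = (0.0, 0.0), subgradient = b - a^T x = 18.0
  y^{k+1} = 0.0 + 0.2*18.0 = 3.6
Step 2: y^k = 3.6, reduced costs: (-1.8, -7.4)
  x^k = (9.0, 9.0), subgradient = b - a^T x = -45.0
  y^{k+1} = 3.6 + 0.2*-45.0 = -5.4
Step 3: y^k = -5.4, reduced costs: (25.2, 28.6)
  x^k = (0.0, 0.0), subgradient = b - a^T x = 18.0
  y^{k+1} = -5.4 + 0.2*18.0 = -1.8
Step 4: y^k = -1.8, reduced costs: (14.4, 14.2)
  x^k = (0.0, 0.0), subgradient = b - a^T x = 18.0
  y^{k+1} = -1.8 + 0.2*18.0 = 1.8
Dual objective at y_4 = 1.8: reduced costs (3.6, -0.2), box minimizer x = (0.0, 9.0)
g(y_4) = b*y + (c1 - a1*y)*x1 + (c2 - a2*y)*x2 = 18*1.8 + 3.6*0.0 + (-0.2)*9.0 = 32.4 + 0.0 - 1.8 = 30.6


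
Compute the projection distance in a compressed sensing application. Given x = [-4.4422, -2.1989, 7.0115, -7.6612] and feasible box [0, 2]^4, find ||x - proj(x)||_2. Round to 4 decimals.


Project each component onto [0, 2].
clip(-4.4422) = 0.0, clip(-2.1989) = 0.0, clip(7.0115) = 2.0, clip(-7.6612) = 0.0
Projection = [0.0, 0.0, 2.0, 0.0]
Squared diffs: [19.7331, 4.8352, 25.1151, 58.694]
Distance = sqrt(108.3774) = 10.4104


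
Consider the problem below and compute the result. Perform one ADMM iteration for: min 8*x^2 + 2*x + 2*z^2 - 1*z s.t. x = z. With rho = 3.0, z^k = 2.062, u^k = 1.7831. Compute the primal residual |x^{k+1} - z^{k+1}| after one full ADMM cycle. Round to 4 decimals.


ADMM iteration with rho = 3.0, z^k = 2.062, u^k = 1.7831
Step 1: x-update.
Minimize 8*x^2 + 2*x + (3.0/2)*(x - 2.062 + 1.7831)^2
FOC: (2*8 + 3.0)*x = -2 + 3.0*(2.062 - 1.7831)
x^{k+1} = -0.0612
Step 2: z-update.
Minimize 2*z^2 - 1*z + (3.0/2)*(-0.0612 - z + 1.7831)^2
FOC: (2*2 + 3.0)*z = 1 + 3.0*(-0.0612 + 1.7831)
z^{k+1} = 0.8808
Step 3: u-update.
u^{k+1} = 1.7831 - 0.0612 - 0.8808 = 0.8411
Step 4: Primal residual = |-0.0612 - 0.8808| = 0.942


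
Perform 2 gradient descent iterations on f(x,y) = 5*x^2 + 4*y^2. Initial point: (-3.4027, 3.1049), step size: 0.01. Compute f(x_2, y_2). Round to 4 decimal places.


Gradient descent on f(x,y) = 5*x^2 + 4*y^2.
Starting point: (-3.4027, 3.1049), alpha = 0.01
Step 1: grad_x = 2*5*-3.4027 = -34.027, grad_y = 2*4*3.1049 = 24.8392
  x_1 = -3.4027 - 0.01*-34.027 = -3.0624
  y_1 = 3.1049 - 0.01*24.8392 = 2.8565
Step 2: grad_x = 2*5*-3.0624 = -30.6243, grad_y = 2*4*2.8565 = 22.8521
  x_2 = -3.0624 - 0.01*-30.6243 = -2.7562
  y_2 = 2.8565 - 0.01*22.8521 = 2.628
f(-2.7562, 2.628) = 5*(-2.7562)^2 + 4*2.628^2 = 65.6081


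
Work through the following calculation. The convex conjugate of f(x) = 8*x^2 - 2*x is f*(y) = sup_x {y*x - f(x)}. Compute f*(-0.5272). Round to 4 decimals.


f*(y) = sup_x {y*x - a*x^2 - b*x} = sup_x {(y-b)*x - a*x^2}
FOC: (y - b) - 2a*x = 0 => x* = (y - b)/(2a)
x* = (-0.5272 + 2)/(2*8) = 0.0921
f*(-0.5272) = (y-b)^2/(4a) = (-0.5272 + 2)^2/(4*8)
= 2.1691/32 = 0.0678


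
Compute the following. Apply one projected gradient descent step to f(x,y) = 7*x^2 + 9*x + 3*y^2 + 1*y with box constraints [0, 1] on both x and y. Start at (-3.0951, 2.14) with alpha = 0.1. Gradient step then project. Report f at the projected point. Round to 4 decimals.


Step 1: Compute gradient at (-3.0951, 2.14).
grad_x = 2*7*-3.0951 + 9 = -34.3314
grad_y = 2*3*2.14 + 1 = 13.84
Step 2: Gradient step.
x_raw = -3.0951 - 0.1*-34.3314 = 0.338
y_raw = 2.14 - 0.1*13.84 = 0.756
Step 3: Project onto [0, 1].
x_proj = clip(0.338) = 0.338
y_proj = clip(0.756) = 0.756
Step 4: Evaluate f.
f(0.338, 0.756) = 6.3129
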